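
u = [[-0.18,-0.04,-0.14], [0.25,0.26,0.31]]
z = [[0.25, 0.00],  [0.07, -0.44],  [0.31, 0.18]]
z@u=[[-0.04, -0.01, -0.04], [-0.12, -0.12, -0.15], [-0.01, 0.03, 0.01]]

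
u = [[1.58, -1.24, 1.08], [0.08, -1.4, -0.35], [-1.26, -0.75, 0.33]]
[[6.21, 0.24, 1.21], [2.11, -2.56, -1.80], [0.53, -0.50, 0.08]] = u @ [[1.19, 0.03, 0.00], [-1.9, 1.39, 0.78], [1.83, 1.77, 2.02]]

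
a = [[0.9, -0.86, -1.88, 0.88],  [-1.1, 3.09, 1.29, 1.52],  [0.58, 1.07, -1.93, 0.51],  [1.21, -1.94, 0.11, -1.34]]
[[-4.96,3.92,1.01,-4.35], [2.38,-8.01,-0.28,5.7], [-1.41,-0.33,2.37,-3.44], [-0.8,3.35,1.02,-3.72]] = a @ [[-1.15, -0.79, 1.82, -2.29], [1.24, -2.35, 0.91, 0.22], [0.49, -1.35, -0.30, 1.35], [-2.2, 0.08, -0.46, 0.5]]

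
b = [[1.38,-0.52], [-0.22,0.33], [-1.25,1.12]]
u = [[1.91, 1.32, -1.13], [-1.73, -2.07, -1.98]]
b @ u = [[3.54, 2.90, -0.53],[-0.99, -0.97, -0.4],[-4.33, -3.97, -0.81]]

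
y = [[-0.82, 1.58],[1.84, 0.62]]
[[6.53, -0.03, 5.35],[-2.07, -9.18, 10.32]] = y @ [[-2.14, -4.24, 3.8],  [3.02, -2.22, 5.36]]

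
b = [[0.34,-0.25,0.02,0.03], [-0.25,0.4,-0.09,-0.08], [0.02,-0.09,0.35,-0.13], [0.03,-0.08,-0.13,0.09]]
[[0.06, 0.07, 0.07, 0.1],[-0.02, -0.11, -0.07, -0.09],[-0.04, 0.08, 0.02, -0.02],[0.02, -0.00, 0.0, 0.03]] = b @ [[0.28, -0.04, 0.18, 0.21], [0.16, -0.33, -0.03, -0.12], [-0.04, 0.08, 0.08, -0.11], [0.16, -0.18, 0.08, -0.03]]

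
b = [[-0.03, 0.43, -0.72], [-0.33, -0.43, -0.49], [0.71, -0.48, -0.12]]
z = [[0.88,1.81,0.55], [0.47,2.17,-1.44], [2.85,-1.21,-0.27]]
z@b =[[-0.23, -0.66, -1.59], [-1.75, -0.04, -1.23], [0.12, 1.88, -1.43]]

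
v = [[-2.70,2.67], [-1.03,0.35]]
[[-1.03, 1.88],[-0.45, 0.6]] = v @ [[0.46, -0.52], [0.08, 0.18]]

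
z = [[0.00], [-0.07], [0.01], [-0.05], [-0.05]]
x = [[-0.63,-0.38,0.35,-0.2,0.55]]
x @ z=[[0.01]]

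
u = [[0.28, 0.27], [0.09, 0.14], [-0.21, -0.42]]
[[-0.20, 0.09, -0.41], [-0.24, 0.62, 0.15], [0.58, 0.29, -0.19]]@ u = [[0.04, 0.13], [-0.04, -0.04], [0.23, 0.28]]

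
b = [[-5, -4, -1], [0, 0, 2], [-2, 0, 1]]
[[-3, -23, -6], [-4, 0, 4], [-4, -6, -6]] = b@[[1, 3, 4], [0, 2, -4], [-2, 0, 2]]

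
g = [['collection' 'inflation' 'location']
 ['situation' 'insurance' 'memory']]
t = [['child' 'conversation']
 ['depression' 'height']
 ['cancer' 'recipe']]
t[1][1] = 'height'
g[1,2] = 'memory'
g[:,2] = ['location', 'memory']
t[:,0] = ['child', 'depression', 'cancer']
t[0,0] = 'child'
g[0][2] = 'location'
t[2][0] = 'cancer'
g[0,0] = 'collection'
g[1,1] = 'insurance'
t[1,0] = 'depression'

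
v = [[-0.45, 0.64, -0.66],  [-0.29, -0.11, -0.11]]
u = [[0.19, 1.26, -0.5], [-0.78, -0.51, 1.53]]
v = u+[[-0.64, -0.62, -0.16], [0.49, 0.4, -1.64]]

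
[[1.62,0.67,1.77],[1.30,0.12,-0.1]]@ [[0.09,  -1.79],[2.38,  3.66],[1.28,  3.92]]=[[4.01, 6.49], [0.27, -2.28]]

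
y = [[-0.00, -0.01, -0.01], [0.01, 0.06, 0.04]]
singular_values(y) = [0.07, 0.0]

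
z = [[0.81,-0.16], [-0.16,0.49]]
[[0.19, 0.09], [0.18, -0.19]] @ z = [[0.14, 0.01], [0.18, -0.12]]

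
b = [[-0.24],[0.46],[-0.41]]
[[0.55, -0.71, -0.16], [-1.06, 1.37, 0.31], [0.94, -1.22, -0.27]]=b @ [[-2.3,2.97,0.67]]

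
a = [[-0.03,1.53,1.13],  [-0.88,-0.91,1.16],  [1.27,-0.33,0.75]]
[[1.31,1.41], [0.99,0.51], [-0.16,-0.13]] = a@[[-0.48, -0.32], [0.31, 0.49], [0.73, 0.58]]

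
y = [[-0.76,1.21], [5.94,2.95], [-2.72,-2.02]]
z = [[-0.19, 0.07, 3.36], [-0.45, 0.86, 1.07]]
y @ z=[[-0.40, 0.99, -1.26], [-2.46, 2.95, 23.11], [1.43, -1.93, -11.3]]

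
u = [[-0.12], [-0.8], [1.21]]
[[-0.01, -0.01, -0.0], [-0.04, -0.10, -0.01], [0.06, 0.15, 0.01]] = u @ [[0.05,0.12,0.01]]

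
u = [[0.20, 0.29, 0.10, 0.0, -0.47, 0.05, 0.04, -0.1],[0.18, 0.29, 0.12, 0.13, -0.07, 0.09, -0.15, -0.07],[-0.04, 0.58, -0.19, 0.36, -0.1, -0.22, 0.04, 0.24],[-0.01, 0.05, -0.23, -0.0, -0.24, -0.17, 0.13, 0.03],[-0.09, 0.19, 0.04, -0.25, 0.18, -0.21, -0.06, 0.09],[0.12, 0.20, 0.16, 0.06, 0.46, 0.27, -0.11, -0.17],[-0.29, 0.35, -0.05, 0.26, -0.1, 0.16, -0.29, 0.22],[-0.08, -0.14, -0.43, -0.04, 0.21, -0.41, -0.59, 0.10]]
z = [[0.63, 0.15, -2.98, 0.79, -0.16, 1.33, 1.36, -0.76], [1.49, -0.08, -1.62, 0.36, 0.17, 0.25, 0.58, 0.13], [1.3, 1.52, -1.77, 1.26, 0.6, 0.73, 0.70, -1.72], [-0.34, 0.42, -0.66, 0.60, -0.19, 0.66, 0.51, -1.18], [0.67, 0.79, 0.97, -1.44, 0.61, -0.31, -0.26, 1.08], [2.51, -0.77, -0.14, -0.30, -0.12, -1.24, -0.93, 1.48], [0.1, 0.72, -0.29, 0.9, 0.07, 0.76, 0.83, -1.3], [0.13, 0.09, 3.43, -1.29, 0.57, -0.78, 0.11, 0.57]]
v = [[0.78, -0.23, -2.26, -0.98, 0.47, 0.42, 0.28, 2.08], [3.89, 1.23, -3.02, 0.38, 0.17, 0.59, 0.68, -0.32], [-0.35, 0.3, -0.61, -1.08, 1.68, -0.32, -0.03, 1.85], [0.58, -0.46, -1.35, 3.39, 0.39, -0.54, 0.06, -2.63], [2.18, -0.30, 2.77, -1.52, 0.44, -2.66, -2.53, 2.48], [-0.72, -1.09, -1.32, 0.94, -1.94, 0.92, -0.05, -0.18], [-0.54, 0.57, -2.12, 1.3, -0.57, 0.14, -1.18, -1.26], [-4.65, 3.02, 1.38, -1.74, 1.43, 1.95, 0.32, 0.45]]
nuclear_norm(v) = 28.88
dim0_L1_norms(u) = [1.01, 2.09, 1.32, 1.1, 1.83, 1.58, 1.41, 1.02]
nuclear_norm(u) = 4.19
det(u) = 0.00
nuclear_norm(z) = 16.68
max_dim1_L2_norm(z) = 3.84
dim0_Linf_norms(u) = [0.29, 0.58, 0.43, 0.36, 0.47, 0.41, 0.59, 0.24]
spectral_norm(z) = 6.75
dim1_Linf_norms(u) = [0.47, 0.29, 0.58, 0.24, 0.25, 0.46, 0.35, 0.59]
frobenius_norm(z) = 8.51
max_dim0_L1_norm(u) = 2.09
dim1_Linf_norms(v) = [2.26, 3.89, 1.85, 3.39, 2.77, 1.94, 2.12, 4.65]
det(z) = 0.03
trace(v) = 5.42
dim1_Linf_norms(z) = [2.98, 1.62, 1.77, 1.18, 1.44, 2.51, 1.3, 3.43]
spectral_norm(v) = 8.03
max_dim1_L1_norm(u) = 2.0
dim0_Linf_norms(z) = [2.51, 1.52, 3.43, 1.44, 0.61, 1.33, 1.36, 1.72]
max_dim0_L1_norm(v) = 14.83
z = u @ v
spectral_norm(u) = 1.01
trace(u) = 0.56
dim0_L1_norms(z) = [7.17, 4.54, 11.86, 6.94, 2.49, 6.06, 5.28, 8.22]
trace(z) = 0.15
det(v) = -120.05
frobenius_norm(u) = 1.78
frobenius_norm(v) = 12.78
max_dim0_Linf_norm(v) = 4.65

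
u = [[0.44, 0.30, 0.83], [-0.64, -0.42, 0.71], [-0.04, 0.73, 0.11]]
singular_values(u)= [1.11, 1.04, 0.56]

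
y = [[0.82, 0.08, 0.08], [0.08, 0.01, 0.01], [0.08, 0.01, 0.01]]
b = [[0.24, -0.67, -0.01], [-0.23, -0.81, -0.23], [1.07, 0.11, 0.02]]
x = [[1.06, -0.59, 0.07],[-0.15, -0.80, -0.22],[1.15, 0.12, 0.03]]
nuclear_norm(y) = 0.84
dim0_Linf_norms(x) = [1.15, 0.8, 0.22]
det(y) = 0.00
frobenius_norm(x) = 1.88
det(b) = 0.16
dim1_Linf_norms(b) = [0.67, 0.81, 1.07]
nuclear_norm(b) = 2.32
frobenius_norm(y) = 0.84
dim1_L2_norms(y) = [0.83, 0.08, 0.08]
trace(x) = 0.29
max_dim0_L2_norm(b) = 1.12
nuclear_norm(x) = 2.71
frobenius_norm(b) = 1.56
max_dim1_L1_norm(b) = 1.27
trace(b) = -0.55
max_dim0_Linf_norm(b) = 1.07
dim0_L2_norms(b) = [1.12, 1.06, 0.23]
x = b + y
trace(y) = 0.84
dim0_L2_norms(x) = [1.57, 1.0, 0.23]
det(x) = 0.21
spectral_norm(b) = 1.17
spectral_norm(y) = 0.84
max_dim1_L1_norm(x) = 1.72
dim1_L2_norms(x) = [1.22, 0.84, 1.16]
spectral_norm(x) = 1.60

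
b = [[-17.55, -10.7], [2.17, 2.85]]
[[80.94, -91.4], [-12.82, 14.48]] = b @ [[-3.49,  3.94], [-1.84,  2.08]]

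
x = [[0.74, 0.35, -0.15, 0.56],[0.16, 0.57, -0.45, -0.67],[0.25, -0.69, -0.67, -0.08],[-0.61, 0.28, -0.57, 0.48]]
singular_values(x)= [1.01, 1.0, 1.0, 1.0]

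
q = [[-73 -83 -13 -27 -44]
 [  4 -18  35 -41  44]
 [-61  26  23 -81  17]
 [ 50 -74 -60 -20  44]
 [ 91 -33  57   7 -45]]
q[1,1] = -18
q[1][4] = 44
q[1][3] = -41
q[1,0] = 4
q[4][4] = -45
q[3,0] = 50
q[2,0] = -61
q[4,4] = -45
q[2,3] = -81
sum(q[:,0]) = 11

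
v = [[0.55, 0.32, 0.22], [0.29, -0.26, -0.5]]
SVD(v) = [[-0.9, 0.44],  [0.44, 0.90]] @ diag([0.6855232149075662, 0.6205303552790907]) @ [[-0.53,-0.59,-0.61],  [0.81,-0.15,-0.57]]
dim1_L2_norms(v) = [0.67, 0.63]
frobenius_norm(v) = 0.92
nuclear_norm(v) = 1.31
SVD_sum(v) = [[0.33, 0.36, 0.38],[-0.16, -0.18, -0.19]] + [[0.22, -0.04, -0.16], [0.45, -0.08, -0.31]]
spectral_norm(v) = 0.69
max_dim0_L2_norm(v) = 0.62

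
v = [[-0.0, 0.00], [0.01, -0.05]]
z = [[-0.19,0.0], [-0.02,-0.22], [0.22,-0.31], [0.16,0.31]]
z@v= [[0.00, 0.00], [-0.00, 0.01], [-0.0, 0.02], [0.00, -0.02]]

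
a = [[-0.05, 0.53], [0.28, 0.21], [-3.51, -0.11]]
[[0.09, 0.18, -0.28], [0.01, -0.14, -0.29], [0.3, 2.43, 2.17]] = a @ [[-0.09, -0.7, -0.6], [0.17, 0.28, -0.58]]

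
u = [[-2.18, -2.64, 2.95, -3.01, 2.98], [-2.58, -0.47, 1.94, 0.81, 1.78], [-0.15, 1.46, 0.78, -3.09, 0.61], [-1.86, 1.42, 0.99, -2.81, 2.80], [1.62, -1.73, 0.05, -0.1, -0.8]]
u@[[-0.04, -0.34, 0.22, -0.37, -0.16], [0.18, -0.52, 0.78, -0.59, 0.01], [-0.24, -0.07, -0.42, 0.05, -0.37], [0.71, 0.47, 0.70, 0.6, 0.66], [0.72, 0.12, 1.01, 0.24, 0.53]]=[[-1.09, 0.85, -2.87, 1.42, -1.18], [1.41, 1.58, 0.62, 2.24, 1.17], [-1.67, -2.14, -0.77, -2.47, -1.97], [0.11, -1.16, 1.14, -1.11, -0.43], [-1.04, 0.2, -1.89, 0.17, -0.79]]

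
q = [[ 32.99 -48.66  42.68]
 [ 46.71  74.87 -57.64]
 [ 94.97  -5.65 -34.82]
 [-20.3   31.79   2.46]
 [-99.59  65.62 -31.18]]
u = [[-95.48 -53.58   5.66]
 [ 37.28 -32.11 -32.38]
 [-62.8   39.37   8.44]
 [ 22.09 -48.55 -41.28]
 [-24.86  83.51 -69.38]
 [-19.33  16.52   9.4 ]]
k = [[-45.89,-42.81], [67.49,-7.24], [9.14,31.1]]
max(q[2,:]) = 94.97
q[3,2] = 2.46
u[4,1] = 83.51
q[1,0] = 46.71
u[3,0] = 22.09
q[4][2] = -31.18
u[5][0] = -19.33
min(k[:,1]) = -42.81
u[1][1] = -32.11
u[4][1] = 83.51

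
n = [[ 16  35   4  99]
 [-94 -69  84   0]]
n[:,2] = [4, 84]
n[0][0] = 16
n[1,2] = 84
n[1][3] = 0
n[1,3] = 0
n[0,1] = 35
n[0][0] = 16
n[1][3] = 0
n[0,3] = 99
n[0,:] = [16, 35, 4, 99]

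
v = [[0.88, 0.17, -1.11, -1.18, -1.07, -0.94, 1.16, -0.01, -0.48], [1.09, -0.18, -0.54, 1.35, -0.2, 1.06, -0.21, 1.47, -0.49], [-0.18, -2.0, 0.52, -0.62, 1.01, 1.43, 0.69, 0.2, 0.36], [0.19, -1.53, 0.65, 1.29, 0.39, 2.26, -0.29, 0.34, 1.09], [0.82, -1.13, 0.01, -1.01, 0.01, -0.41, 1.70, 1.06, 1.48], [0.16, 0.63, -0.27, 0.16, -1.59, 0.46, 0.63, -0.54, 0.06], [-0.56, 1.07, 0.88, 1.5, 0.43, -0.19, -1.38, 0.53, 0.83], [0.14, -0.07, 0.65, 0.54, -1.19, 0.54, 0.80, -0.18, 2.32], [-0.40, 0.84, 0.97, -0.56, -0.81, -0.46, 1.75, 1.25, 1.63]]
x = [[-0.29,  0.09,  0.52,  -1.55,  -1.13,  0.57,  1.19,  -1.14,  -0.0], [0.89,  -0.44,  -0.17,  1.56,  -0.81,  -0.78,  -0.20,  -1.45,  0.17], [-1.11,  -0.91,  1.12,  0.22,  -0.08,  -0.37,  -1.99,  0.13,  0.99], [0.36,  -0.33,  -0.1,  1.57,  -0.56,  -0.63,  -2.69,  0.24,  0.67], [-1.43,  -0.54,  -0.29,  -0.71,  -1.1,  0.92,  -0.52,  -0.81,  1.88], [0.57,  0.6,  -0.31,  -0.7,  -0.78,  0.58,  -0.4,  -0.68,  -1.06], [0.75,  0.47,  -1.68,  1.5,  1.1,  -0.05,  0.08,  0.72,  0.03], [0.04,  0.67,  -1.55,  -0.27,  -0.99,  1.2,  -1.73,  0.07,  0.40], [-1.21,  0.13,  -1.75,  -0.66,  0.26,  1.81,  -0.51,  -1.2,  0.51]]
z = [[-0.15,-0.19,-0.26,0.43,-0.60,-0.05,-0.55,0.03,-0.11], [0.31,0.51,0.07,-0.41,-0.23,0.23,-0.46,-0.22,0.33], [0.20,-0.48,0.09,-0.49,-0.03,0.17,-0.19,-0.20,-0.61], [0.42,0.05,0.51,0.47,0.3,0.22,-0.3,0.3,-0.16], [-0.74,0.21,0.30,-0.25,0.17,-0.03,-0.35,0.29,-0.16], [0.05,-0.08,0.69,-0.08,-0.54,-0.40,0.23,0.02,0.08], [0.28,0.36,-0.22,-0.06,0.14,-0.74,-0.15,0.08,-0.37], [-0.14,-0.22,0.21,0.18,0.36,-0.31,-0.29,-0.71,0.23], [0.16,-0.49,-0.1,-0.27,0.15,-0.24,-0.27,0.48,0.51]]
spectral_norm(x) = 4.76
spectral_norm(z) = 1.01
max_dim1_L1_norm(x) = 8.2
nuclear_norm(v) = 19.64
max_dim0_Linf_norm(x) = 2.69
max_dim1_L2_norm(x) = 3.34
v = x @ z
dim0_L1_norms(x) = [6.65, 4.18, 7.49, 8.74, 6.81, 6.91, 9.31, 6.44, 5.71]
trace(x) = 2.10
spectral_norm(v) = 4.76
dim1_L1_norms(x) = [6.48, 6.47, 6.92, 7.15, 8.2, 5.68, 6.38, 6.92, 8.04]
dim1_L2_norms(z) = [0.99, 1.0, 1.0, 1.0, 1.0, 1.0, 1.0, 1.01, 1.0]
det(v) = -0.00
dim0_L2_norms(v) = [1.8, 3.15, 2.1, 3.03, 2.67, 3.17, 3.29, 2.37, 3.57]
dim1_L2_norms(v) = [2.65, 2.64, 2.9, 3.33, 3.06, 1.99, 2.75, 2.92, 3.2]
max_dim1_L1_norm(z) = 2.77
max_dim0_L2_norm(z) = 1.0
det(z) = 1.00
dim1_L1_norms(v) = [7.0, 6.59, 7.01, 8.03, 7.63, 4.5, 7.37, 6.43, 8.67]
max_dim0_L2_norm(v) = 3.57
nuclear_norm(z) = 9.00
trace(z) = 0.34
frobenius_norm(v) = 8.55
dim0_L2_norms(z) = [1.0, 1.0, 1.0, 1.0, 1.0, 1.0, 1.0, 1.0, 1.0]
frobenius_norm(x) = 8.57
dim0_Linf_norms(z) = [0.74, 0.51, 0.69, 0.49, 0.6, 0.74, 0.55, 0.71, 0.61]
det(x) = -0.00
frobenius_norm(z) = 3.00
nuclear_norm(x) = 19.67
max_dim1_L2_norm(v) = 3.33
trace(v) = 3.05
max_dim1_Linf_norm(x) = 2.69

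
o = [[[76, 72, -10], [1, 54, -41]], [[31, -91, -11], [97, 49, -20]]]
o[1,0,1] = -91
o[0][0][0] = 76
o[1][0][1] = -91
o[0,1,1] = 54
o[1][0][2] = -11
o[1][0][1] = -91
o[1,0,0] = 31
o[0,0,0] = 76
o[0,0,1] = 72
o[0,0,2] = -10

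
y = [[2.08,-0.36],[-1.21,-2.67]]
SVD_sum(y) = [[0.57, 0.77], [-1.71, -2.29]] + [[1.51, -1.13], [0.50, -0.38]]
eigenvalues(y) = [2.17, -2.76]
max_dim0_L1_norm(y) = 3.29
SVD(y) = [[-0.32, 0.95], [0.95, 0.32]] @ diag([3.0187186366154806, 1.9840206130356541]) @ [[-0.6, -0.8], [0.80, -0.6]]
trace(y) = -0.59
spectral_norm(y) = 3.02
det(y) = -5.99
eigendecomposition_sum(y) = [[2.13, -0.16], [-0.53, 0.04]] + [[-0.05, -0.20], [-0.68, -2.71]]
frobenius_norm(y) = 3.61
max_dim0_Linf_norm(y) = 2.67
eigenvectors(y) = [[0.97,0.07],[-0.24,1.00]]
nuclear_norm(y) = 5.00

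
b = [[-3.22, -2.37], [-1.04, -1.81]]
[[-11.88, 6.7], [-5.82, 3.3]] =b @ [[2.29,  -1.28], [1.9,  -1.09]]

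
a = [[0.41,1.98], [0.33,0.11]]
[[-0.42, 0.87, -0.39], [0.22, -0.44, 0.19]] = a @ [[0.80, -1.60, 0.7], [-0.38, 0.77, -0.34]]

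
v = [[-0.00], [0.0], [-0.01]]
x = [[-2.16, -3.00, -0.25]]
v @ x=[[0.0, 0.00, 0.00], [0.00, 0.00, 0.0], [0.02, 0.03, 0.0]]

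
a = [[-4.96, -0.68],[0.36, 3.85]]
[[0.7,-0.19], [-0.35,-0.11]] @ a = [[-3.54, -1.21],[1.70, -0.19]]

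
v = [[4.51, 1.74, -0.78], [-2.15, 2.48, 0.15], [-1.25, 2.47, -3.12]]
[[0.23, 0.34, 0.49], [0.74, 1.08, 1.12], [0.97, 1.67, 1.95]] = v @ [[-0.06, -0.10, -0.09],[0.25, 0.36, 0.39],[-0.09, -0.21, -0.28]]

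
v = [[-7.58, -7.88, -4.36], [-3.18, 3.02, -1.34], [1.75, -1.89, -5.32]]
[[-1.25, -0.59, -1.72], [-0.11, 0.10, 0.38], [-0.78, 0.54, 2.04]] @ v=[[8.34,  11.32,  15.39],[1.18,  0.45,  -1.68],[7.77,  3.92,  -8.18]]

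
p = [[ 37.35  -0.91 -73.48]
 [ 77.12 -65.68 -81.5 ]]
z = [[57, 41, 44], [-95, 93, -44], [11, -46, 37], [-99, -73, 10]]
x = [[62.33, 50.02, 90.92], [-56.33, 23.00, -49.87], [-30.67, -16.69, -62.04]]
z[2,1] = -46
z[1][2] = -44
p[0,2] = -73.48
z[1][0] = -95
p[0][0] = 37.35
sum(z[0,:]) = 142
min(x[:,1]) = -16.69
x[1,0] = -56.33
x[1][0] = -56.33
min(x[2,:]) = -62.04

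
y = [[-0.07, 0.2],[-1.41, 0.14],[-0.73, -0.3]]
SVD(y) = [[-0.04,0.52],[-0.89,0.37],[-0.46,-0.77]] @ diag([1.58931567237181, 0.38675016942897467]) @ [[1.00, 0.0],[-0.00, 1.0]]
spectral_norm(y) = 1.59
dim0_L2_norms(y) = [1.59, 0.39]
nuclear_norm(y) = 1.98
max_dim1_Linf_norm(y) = 1.41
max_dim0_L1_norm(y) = 2.21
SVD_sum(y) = [[-0.07, -0.0], [-1.41, -0.0], [-0.73, -0.00]] + [[-0.00,0.2], [-0.00,0.14], [0.00,-0.3]]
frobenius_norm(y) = 1.64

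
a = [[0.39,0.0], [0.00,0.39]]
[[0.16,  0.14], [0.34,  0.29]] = a@ [[0.41, 0.35], [0.87, 0.75]]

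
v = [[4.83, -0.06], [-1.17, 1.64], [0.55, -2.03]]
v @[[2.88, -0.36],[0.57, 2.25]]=[[13.88,-1.87], [-2.43,4.11], [0.43,-4.77]]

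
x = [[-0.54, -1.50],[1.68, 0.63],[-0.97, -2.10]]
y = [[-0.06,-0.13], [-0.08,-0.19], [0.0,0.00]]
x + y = [[-0.6, -1.63],  [1.60, 0.44],  [-0.97, -2.1]]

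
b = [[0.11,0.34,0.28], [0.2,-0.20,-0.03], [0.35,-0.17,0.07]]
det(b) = -0.00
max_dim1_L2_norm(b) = 0.45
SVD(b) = [[0.63, 0.75, -0.22],[-0.54, 0.21, -0.82],[-0.57, 0.63, 0.53]] @ diag([0.5023151596243182, 0.43700906593081296, 0.0015989702543345505]) @ [[-0.47,  0.83,  0.30], [0.79,  0.24,  0.57], [-0.40,  -0.5,  0.77]]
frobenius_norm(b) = 0.67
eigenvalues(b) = [-0.46, 0.44, 0.0]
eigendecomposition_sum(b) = [[-0.15, 0.25, 0.09], [0.13, -0.22, -0.08], [0.14, -0.24, -0.09]] + [[0.26, 0.09, 0.19], [0.07, 0.02, 0.05], [0.21, 0.07, 0.16]] + [[0.0, 0.00, -0.00], [0.00, 0.00, -0.00], [-0.00, -0.00, 0.0]]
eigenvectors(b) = [[0.61, -0.75, -0.4], [-0.54, -0.21, -0.51], [-0.58, -0.62, 0.77]]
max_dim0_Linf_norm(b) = 0.35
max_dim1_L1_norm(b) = 0.73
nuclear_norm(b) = 0.94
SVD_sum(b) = [[-0.15, 0.26, 0.1], [0.13, -0.22, -0.08], [0.13, -0.24, -0.09]] + [[0.26,  0.08,  0.19],  [0.07,  0.02,  0.05],  [0.22,  0.07,  0.16]] + [[0.0, 0.0, -0.00], [0.00, 0.00, -0.0], [-0.0, -0.00, 0.0]]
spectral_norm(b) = 0.50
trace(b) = -0.02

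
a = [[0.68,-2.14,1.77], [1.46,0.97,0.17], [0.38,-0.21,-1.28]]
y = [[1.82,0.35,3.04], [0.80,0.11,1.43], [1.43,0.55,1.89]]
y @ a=[[2.9, -4.19, -0.61],  [1.25, -1.91, -0.4],  [2.49, -2.92, 0.21]]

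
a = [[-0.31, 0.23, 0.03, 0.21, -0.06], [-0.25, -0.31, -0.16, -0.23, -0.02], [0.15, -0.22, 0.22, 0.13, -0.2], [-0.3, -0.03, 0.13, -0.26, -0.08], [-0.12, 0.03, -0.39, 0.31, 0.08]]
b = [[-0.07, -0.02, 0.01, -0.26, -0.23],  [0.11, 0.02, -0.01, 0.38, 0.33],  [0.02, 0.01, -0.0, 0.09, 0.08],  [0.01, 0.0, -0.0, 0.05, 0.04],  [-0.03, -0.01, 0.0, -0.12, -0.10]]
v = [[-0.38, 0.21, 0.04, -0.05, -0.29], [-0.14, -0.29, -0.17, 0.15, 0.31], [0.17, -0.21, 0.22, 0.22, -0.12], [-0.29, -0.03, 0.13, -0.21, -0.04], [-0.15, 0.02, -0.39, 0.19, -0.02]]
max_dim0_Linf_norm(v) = 0.39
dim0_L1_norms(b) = [0.24, 0.06, 0.02, 0.9, 0.78]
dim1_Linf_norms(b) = [0.26, 0.38, 0.09, 0.05, 0.12]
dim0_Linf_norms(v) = [0.38, 0.29, 0.39, 0.22, 0.31]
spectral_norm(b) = 0.66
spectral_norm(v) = 0.67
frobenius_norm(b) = 0.66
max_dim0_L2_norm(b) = 0.49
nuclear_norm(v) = 2.06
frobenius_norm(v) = 1.03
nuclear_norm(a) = 2.02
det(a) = 0.00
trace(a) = -0.58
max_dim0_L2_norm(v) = 0.55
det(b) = 0.00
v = b + a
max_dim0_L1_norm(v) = 1.13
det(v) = 0.00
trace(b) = -0.10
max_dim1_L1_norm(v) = 1.06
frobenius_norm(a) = 1.03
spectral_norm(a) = 0.64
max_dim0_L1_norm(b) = 0.9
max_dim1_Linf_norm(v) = 0.39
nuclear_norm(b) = 0.68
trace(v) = -0.68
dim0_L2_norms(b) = [0.14, 0.03, 0.01, 0.49, 0.42]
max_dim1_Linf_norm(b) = 0.38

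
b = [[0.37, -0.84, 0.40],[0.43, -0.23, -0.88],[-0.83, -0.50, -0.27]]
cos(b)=[[1.27,0.20,-0.41], [-0.42,0.95,-0.27], [0.19,-0.46,0.92]]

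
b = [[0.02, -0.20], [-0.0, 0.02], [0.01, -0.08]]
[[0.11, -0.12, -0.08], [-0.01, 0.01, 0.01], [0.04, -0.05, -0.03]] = b @ [[0.77, 0.12, 0.63], [-0.46, 0.61, 0.47]]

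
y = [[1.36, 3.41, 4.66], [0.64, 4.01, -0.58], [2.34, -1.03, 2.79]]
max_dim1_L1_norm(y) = 9.43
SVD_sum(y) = [[1.93, 3.55, 4.29], [0.72, 1.33, 1.60], [0.71, 1.31, 1.59]] + [[0.04, -0.14, 0.09], [-0.83, 2.68, -1.84], [0.73, -2.34, 1.61]] + [[-0.61, -0.0, 0.28], [0.75, 0.0, -0.34], [0.9, 0.0, -0.41]]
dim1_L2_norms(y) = [5.93, 4.1, 3.78]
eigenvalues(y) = [-1.77, 5.53, 4.4]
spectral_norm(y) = 6.66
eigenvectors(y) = [[-0.87,0.77,0.09], [0.14,0.09,-0.77], [0.48,0.63,0.63]]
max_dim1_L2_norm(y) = 5.93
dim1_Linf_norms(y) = [4.66, 4.01, 2.79]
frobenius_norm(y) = 8.14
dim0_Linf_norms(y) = [2.34, 4.01, 4.66]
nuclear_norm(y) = 12.57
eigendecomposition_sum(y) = [[-1.01, 0.8, 1.14], [0.17, -0.13, -0.19], [0.56, -0.44, -0.63]] + [[2.40, 3.06, 3.43], [0.27, 0.34, 0.38], [1.95, 2.49, 2.79]] + [[-0.02, -0.45, 0.09], [0.21, 3.80, -0.77], [-0.17, -3.07, 0.62]]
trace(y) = 8.16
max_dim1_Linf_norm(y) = 4.66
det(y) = -43.11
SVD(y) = [[-0.89, -0.04, 0.46], [-0.33, 0.75, -0.57], [-0.33, -0.66, -0.68]] @ diag([6.6560721866074015, 4.464510876542032, 1.4508086296645963]) @ [[-0.33,-0.6,-0.73],  [-0.25,0.80,-0.55],  [-0.91,-0.00,0.41]]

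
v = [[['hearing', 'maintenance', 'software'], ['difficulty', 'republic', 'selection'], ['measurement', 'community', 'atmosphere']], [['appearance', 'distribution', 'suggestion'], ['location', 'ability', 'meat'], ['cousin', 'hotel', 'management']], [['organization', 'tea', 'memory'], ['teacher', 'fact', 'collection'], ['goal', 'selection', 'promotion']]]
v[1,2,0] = 'cousin'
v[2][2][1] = 'selection'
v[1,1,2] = 'meat'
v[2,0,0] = 'organization'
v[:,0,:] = [['hearing', 'maintenance', 'software'], ['appearance', 'distribution', 'suggestion'], ['organization', 'tea', 'memory']]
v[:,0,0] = ['hearing', 'appearance', 'organization']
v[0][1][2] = 'selection'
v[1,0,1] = 'distribution'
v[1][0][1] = 'distribution'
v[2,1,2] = 'collection'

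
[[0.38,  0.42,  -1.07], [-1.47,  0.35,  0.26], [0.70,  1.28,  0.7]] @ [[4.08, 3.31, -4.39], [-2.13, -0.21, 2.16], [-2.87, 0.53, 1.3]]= [[3.73, 0.60, -2.15], [-7.49, -4.80, 7.55], [-1.88, 2.42, 0.6]]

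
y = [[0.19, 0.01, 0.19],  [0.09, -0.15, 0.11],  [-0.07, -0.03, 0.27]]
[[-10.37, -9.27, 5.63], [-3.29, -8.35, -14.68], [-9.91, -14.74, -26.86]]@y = [[-3.2, 1.12, -1.47], [-0.35, 1.66, -5.51], [-1.33, 2.92, -10.76]]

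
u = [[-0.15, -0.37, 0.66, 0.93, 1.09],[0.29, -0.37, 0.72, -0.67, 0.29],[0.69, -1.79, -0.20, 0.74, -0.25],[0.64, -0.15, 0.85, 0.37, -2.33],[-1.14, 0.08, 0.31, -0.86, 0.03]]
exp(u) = [[1.38, -1.05, 0.88, 1.73, -0.59], [-0.25, 0.41, 0.3, -0.74, 0.9], [1.60, -1.79, 1.13, 2.65, -2.01], [3.3, -1.69, 1.57, 4.95, -4.21], [-1.96, 0.69, -0.64, -2.37, 2.22]]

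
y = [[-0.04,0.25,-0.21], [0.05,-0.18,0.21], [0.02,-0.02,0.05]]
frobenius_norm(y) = 0.44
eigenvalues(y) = [0.04, -0.01, -0.21]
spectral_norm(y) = 0.43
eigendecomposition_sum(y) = [[0.01, 0.01, 0.02],  [0.01, 0.01, 0.02],  [0.01, 0.01, 0.02]] + [[-0.00, -0.01, 0.01], [0.0, 0.00, -0.0], [0.00, 0.0, -0.01]] + [[-0.05, 0.25, -0.24], [0.04, -0.19, 0.19], [0.01, -0.03, 0.03]]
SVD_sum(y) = [[-0.05, 0.23, -0.23], [0.04, -0.2, 0.19], [0.01, -0.04, 0.04]] + [[0.01, 0.02, 0.02], [0.01, 0.02, 0.02], [0.01, 0.02, 0.02]] + [[-0.0, 0.00, 0.0], [-0.00, 0.0, 0.0], [0.00, -0.00, -0.0]]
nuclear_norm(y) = 0.48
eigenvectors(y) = [[-0.49, -0.9, 0.78], [-0.65, 0.21, -0.61], [-0.58, 0.38, -0.11]]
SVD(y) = [[-0.76, -0.59, -0.29],[0.64, -0.58, -0.49],[0.12, -0.56, 0.82]] @ diag([0.4341928889551184, 0.044304772728441764, 0.003690839239164261]) @ [[0.15, -0.71, 0.69], [-0.38, -0.69, -0.62], [0.91, -0.17, -0.37]]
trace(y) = -0.17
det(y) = 0.00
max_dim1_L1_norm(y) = 0.5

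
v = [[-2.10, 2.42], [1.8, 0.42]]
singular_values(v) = [3.35, 1.56]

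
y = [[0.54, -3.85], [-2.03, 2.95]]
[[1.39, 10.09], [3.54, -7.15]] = y @[[-2.85, -0.36], [-0.76, -2.67]]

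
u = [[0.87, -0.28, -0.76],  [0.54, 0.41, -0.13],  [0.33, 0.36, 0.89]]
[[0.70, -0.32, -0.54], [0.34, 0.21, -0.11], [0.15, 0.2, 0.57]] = u@[[0.72,-0.14,-0.04], [-0.14,0.69,0.00], [-0.04,0.0,0.66]]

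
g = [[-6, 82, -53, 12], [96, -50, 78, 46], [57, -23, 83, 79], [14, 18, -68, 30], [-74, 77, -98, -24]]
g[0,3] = 12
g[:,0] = [-6, 96, 57, 14, -74]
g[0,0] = -6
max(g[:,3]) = 79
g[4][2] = -98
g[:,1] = [82, -50, -23, 18, 77]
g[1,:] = [96, -50, 78, 46]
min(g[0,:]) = -53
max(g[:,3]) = 79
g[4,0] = -74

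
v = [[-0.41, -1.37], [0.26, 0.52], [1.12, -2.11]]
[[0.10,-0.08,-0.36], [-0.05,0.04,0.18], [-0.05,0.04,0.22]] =v @[[-0.12,0.09,0.44], [-0.04,0.03,0.13]]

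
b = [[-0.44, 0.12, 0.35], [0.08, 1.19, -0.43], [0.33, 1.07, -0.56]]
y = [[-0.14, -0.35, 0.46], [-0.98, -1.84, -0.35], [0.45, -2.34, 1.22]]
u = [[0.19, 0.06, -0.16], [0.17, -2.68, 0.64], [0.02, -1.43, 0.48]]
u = y @ b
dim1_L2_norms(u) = [0.26, 2.76, 1.51]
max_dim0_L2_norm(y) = 3.0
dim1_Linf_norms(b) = [0.44, 1.19, 1.07]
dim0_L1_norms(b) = [0.85, 2.38, 1.34]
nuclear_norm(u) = 3.47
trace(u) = -2.01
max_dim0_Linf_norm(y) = 2.34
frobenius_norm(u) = 3.16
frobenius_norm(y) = 3.46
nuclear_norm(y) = 4.91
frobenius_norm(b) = 1.87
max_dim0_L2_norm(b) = 1.6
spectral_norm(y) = 3.12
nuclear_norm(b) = 2.40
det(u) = -0.04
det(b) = -0.03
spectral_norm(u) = 3.14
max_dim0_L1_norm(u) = 4.17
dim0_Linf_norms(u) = [0.19, 2.68, 0.64]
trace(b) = 0.19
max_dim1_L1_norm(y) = 4.01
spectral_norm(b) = 1.77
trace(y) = -0.76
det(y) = 1.50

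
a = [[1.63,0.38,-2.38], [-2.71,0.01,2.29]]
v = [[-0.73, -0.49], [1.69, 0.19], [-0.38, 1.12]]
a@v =[[0.36, -3.39], [1.12, 3.89]]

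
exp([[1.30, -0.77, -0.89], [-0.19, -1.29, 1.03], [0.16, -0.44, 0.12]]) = [[3.57, -0.72, -2.28],[-0.14, 0.2, 0.66],[0.38, -0.31, 0.81]]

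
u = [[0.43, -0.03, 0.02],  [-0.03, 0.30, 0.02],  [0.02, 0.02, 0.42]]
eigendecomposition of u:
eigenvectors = [[0.23,  0.83,  -0.51], [0.96,  -0.09,  0.28], [-0.18,  0.55,  0.81]]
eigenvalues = [0.29, 0.45, 0.41]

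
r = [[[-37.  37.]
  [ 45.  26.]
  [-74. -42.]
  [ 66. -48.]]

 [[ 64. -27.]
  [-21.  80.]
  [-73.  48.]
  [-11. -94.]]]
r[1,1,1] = 80.0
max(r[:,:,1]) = 80.0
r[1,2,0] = -73.0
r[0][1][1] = 26.0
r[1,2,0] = -73.0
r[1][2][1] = 48.0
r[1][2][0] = -73.0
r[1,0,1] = -27.0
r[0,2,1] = -42.0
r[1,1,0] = -21.0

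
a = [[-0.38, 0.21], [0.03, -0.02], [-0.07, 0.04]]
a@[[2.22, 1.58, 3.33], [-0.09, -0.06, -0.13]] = [[-0.86, -0.61, -1.29], [0.07, 0.05, 0.1], [-0.16, -0.11, -0.24]]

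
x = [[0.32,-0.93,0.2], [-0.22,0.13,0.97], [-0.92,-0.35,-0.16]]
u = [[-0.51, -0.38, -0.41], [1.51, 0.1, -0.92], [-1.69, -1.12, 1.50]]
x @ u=[[-1.91, -0.44, 1.02], [-1.33, -0.99, 1.43], [0.21, 0.49, 0.46]]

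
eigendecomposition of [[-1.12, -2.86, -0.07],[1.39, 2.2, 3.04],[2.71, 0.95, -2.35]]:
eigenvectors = [[-0.48+0.41j, (-0.48-0.41j), -0.35+0.00j], [0.71+0.00j, 0.71-0.00j, (-0.36+0j)], [(0.01+0.31j), (0.01-0.31j), 0.87+0.00j]]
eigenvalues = [(1.28+2.12j), (1.28-2.12j), (-3.84+0j)]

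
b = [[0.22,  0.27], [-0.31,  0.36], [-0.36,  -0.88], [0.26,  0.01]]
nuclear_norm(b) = 1.53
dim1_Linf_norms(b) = [0.27, 0.36, 0.88, 0.26]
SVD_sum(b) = [[0.11, 0.31],[0.08, 0.22],[-0.33, -0.89],[0.03, 0.09]] + [[0.11,-0.04], [-0.39,0.14], [-0.03,0.01], [0.23,-0.08]]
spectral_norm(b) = 1.04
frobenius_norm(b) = 1.15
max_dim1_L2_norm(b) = 0.95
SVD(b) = [[-0.32, 0.23], [-0.22, -0.84], [0.92, -0.07], [-0.09, 0.49]] @ diag([1.0365506136118137, 0.4942295270630565]) @ [[-0.34, -0.94], [0.94, -0.34]]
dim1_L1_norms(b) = [0.49, 0.67, 1.24, 0.27]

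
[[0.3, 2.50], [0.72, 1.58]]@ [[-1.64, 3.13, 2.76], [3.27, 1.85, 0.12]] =[[7.68,  5.56,  1.13], [3.99,  5.18,  2.18]]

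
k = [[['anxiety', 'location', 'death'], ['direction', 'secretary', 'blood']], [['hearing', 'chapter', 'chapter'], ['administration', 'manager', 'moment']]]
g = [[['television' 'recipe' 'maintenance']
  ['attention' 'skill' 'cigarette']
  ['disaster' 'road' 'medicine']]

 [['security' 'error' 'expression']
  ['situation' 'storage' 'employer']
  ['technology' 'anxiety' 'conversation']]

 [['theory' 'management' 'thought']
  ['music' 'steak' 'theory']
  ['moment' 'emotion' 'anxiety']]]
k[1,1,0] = 'administration'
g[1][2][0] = 'technology'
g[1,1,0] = 'situation'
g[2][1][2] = 'theory'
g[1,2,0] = 'technology'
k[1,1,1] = 'manager'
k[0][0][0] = 'anxiety'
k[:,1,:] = [['direction', 'secretary', 'blood'], ['administration', 'manager', 'moment']]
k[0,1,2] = 'blood'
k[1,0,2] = 'chapter'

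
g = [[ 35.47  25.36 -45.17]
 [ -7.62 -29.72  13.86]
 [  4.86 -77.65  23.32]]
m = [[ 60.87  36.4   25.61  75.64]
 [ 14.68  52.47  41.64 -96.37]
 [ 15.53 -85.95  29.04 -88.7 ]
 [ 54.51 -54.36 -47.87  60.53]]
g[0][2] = -45.17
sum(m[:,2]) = 48.419999999999995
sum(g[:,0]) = 32.71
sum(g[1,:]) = -23.479999999999997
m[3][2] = -47.87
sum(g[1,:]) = -23.479999999999997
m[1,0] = 14.68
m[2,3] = -88.7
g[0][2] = -45.17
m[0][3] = 75.64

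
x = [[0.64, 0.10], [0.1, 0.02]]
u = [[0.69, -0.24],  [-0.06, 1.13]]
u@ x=[[0.42, 0.06], [0.07, 0.02]]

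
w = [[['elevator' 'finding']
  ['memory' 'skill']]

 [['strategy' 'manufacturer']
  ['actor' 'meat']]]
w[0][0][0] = 'elevator'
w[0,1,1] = 'skill'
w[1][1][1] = 'meat'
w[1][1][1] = 'meat'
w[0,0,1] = 'finding'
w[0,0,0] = 'elevator'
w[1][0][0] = 'strategy'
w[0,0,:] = ['elevator', 'finding']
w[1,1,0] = 'actor'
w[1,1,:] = ['actor', 'meat']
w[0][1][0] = 'memory'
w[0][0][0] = 'elevator'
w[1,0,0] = 'strategy'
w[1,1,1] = 'meat'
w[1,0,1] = 'manufacturer'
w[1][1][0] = 'actor'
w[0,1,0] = 'memory'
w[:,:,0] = [['elevator', 'memory'], ['strategy', 'actor']]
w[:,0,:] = [['elevator', 'finding'], ['strategy', 'manufacturer']]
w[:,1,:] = [['memory', 'skill'], ['actor', 'meat']]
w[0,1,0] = 'memory'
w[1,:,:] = [['strategy', 'manufacturer'], ['actor', 'meat']]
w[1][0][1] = 'manufacturer'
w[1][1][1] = 'meat'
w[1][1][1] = 'meat'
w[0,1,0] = 'memory'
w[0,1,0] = 'memory'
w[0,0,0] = 'elevator'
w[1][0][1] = 'manufacturer'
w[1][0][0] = 'strategy'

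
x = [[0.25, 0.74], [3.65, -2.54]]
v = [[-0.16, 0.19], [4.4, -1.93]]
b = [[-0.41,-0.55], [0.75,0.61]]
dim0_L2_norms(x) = [3.66, 2.65]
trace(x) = -2.29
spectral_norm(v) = 4.81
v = x + b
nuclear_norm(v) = 4.92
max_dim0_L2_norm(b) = 0.85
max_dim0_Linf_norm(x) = 3.65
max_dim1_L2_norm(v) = 4.8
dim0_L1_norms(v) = [4.56, 2.12]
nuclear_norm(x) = 5.20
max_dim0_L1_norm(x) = 3.9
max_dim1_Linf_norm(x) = 3.65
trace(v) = -2.09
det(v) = -0.53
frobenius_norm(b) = 1.19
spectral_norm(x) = 4.45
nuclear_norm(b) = 1.32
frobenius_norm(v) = 4.81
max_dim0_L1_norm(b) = 1.16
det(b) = 0.16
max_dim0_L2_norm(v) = 4.4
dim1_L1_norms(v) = [0.35, 6.33]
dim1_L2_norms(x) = [0.78, 4.45]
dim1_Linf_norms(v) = [0.19, 4.4]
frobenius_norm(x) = 4.51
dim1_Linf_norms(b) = [0.55, 0.75]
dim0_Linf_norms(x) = [3.65, 2.54]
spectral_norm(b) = 1.18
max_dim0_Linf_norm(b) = 0.75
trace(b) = 0.20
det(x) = -3.34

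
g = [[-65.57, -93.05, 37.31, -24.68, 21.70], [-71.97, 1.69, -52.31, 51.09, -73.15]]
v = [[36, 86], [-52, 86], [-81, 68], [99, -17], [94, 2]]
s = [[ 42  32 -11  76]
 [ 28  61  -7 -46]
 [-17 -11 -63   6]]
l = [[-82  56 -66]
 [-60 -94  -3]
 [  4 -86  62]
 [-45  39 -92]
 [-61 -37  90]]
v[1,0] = -52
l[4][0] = -61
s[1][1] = 61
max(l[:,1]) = 56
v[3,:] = [99, -17]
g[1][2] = -52.31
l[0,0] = -82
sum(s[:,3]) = 36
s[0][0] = 42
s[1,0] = 28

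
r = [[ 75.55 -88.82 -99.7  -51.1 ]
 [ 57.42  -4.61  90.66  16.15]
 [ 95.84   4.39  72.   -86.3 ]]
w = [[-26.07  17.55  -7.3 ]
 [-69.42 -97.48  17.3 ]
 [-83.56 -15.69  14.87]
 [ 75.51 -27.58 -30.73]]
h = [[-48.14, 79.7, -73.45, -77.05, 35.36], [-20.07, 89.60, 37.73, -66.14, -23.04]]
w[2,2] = 14.87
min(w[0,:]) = -26.07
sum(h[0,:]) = -83.58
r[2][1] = 4.39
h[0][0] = -48.14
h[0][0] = -48.14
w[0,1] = 17.55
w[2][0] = -83.56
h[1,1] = 89.6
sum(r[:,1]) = -89.03999999999999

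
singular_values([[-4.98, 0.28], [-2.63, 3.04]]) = [5.93, 2.43]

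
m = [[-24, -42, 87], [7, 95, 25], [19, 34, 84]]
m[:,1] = [-42, 95, 34]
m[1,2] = 25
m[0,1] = -42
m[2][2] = 84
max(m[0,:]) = 87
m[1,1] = 95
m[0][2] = 87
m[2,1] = 34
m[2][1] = 34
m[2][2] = 84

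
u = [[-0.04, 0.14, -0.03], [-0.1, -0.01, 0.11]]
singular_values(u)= [0.15, 0.15]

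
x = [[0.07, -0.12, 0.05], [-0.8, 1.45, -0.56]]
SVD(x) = [[-0.08, 1.00], [1.0, 0.08]] @ diag([1.7543890211309365, 0.004377503310787816]) @ [[-0.46, 0.83, -0.32],[0.56, 0.55, 0.62]]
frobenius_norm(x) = 1.75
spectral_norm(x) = 1.75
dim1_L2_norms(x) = [0.15, 1.75]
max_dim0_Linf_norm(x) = 1.45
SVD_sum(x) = [[0.07, -0.12, 0.05], [-0.8, 1.45, -0.56]] + [[0.00, 0.0, 0.0], [0.0, 0.0, 0.00]]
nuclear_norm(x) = 1.76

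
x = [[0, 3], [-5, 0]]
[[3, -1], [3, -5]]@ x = [[5, 9], [25, 9]]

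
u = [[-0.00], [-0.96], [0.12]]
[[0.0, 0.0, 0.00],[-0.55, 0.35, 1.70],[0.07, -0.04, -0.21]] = u @ [[0.57, -0.36, -1.77]]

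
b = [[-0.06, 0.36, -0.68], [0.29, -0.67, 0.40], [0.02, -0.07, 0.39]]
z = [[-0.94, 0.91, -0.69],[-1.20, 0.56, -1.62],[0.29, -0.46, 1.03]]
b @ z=[[-0.57, 0.46, -1.24], [0.65, -0.30, 1.3], [0.18, -0.2, 0.50]]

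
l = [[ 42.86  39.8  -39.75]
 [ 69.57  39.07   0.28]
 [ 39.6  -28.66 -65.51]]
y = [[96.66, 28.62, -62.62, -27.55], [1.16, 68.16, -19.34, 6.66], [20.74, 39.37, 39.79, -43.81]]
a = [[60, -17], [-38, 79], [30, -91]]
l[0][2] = -39.75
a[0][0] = 60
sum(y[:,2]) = -42.169999999999995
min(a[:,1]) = -91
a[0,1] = -17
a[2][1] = -91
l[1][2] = 0.28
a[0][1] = -17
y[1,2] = -19.34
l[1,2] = 0.28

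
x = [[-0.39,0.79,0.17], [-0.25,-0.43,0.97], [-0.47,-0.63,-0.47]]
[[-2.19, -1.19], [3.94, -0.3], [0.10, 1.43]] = x @ [[0.84, -0.20], [-2.99, -1.39], [2.95, -0.98]]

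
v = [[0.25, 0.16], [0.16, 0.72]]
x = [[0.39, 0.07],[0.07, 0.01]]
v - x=[[-0.14, 0.09], [0.09, 0.71]]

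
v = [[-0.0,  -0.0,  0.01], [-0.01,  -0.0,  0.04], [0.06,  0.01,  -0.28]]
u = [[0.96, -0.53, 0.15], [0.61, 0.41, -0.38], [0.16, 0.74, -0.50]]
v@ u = [[0.0,  0.01,  -0.0],[-0.00,  0.03,  -0.02],[0.02,  -0.23,  0.15]]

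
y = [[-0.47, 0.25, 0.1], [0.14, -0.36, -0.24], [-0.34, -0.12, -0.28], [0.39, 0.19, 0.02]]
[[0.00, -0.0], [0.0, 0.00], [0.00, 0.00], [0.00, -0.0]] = y @ [[0.00,0.00], [-0.0,-0.01], [0.00,0.0]]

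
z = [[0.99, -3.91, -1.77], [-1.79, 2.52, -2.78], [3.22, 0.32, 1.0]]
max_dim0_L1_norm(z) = 6.75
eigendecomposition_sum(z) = [[-0.29+1.02j, -0.84+0.56j, (-1.29-0.38j)], [(0.19+0.65j), (-0.27+0.59j), (-0.83+0.23j)], [(1.08-0.19j), (0.9+0.53j), 0.23+1.38j]] + [[(-0.29-1.02j),(-0.84-0.56j),-1.29+0.38j], [(0.19-0.65j),-0.27-0.59j,-0.83-0.23j], [1.08+0.19j,0.90-0.53j,0.23-1.38j]] + [[1.58+0.00j, -2.23-0.00j, 0.81-0.00j], [-2.17-0.00j, 3.05+0.00j, -1.12+0.00j], [(1.05+0j), (-1.48-0j), (0.54-0j)]]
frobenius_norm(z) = 6.94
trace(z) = 4.51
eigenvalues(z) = [(-0.33+2.99j), (-0.33-2.99j), (5.17+0j)]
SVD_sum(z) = [[1.86, -2.52, 0.75], [-2.11, 2.86, -0.85], [1.06, -1.44, 0.43]] + [[-1.3, -1.59, -2.1], [-0.63, -0.77, -1.02], [1.02, 1.25, 1.66]] + [[0.43,0.2,-0.41], [0.95,0.43,-0.91], [1.13,0.51,-1.09]]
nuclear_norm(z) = 11.45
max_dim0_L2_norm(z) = 4.66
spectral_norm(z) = 5.21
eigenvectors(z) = [[-0.28+0.57j, -0.28-0.57j, (-0.55+0j)], [(0.04+0.4j), 0.04-0.40j, 0.75+0.00j], [0.66+0.00j, 0.66-0.00j, -0.37+0.00j]]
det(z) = 46.75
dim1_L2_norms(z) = [4.4, 4.16, 3.39]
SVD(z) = [[-0.62,-0.73,0.28],[0.7,-0.36,0.62],[-0.35,0.58,0.74]] @ diag([5.205680223890393, 4.002593678557843, 2.24386658492996]) @ [[-0.58, 0.78, -0.23], [0.44, 0.54, 0.72], [0.69, 0.31, -0.66]]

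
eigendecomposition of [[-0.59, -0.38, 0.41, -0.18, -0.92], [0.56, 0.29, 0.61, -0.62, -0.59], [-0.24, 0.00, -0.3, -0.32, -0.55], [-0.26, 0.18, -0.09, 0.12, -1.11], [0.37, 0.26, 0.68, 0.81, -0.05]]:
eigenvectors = [[(-0.22+0.49j), (-0.22-0.49j), -0.30+0.49j, -0.30-0.49j, (0.59+0j)], [(0.27+0.35j), 0.27-0.35j, 0.79+0.00j, (0.79-0j), -0.72+0.00j], [-0.19+0.20j, -0.19-0.20j, -0.01-0.02j, (-0.01+0.02j), (-0.25+0j)], [(0.04+0.37j), 0.04-0.37j, -0.02-0.13j, -0.02+0.13j, 0.16+0.00j], [0.55+0.00j, 0.55-0.00j, 0.14-0.12j, 0.14+0.12j, (-0.22+0j)]]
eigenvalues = [(-0.25+1.28j), (-0.25-1.28j), (-0.02+0.52j), (-0.02-0.52j), (-0.01+0j)]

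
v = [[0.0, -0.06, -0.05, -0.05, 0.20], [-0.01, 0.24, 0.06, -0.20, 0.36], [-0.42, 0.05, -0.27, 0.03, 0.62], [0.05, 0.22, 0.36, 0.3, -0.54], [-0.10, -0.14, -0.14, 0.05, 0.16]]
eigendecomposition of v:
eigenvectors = [[(-0.07-0.23j),  (-0.07+0.23j),  (0.43+0.29j),  (0.43-0.29j),  0.41+0.00j], [(-0.61+0j),  (-0.61-0j),  0.43+0.04j,  0.43-0.04j,  (-0.15+0j)], [(0.21-0.24j),  0.21+0.24j,  -0.63+0.00j,  (-0.63-0j),  (0.28+0j)], [0.31+0.50j,  0.31-0.50j,  (0.29+0.21j),  (0.29-0.21j),  0.74+0.00j], [(0.26-0.24j),  (0.26+0.24j),  -0.03+0.14j,  (-0.03-0.14j),  0.43+0.00j]]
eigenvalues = [(0.17+0.32j), (0.17-0.32j), (-0.01+0.04j), (-0.01-0.04j), (0.11+0j)]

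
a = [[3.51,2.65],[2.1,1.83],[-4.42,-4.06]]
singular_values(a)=[7.94, 0.34]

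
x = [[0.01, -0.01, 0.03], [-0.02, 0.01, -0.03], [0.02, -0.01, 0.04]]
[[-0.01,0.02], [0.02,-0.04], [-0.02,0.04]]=x @ [[-0.55,  2.47], [0.54,  0.66], [0.02,  -0.03]]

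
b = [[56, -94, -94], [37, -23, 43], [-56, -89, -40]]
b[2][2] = -40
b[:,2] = [-94, 43, -40]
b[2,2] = -40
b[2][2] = -40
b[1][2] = 43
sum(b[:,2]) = -91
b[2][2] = -40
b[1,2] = 43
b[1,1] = -23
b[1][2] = 43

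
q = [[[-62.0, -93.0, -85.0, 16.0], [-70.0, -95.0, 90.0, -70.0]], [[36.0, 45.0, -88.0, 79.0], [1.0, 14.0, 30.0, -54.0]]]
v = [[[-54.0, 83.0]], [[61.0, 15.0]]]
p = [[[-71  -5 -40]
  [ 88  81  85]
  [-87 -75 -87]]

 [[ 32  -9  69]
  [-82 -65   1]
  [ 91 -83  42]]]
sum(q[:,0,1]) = -48.0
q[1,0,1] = 45.0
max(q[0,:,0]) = -62.0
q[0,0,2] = -85.0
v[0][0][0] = -54.0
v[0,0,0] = -54.0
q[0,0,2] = -85.0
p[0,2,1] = -75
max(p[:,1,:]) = 88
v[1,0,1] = 15.0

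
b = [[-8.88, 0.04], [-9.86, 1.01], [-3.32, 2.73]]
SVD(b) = [[-0.64, 0.36],[-0.72, 0.02],[-0.26, -0.93]] @ diag([13.754066389970244, 2.529161469794061]) @ [[0.99, -0.11],[-0.11, -0.99]]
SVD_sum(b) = [[-8.78, 0.94], [-9.85, 1.06], [-3.57, 0.38]] + [[-0.1, -0.9], [-0.01, -0.05], [0.25, 2.35]]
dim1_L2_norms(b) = [8.88, 9.91, 4.3]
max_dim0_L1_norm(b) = 22.06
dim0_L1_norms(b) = [22.06, 3.78]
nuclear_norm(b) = 16.28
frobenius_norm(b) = 13.98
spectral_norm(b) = 13.75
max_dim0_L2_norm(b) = 13.68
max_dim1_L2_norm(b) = 9.91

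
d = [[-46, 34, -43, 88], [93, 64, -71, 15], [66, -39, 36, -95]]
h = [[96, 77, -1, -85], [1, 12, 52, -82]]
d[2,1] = -39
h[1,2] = 52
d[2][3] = -95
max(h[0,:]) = 96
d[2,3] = -95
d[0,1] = 34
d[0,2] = -43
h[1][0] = 1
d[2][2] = 36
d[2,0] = 66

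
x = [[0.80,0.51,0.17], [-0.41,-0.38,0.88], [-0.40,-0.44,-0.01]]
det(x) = 0.136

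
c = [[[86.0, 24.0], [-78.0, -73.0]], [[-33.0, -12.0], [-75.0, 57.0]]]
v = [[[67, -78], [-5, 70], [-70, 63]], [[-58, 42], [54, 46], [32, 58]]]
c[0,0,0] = 86.0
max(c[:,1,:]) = 57.0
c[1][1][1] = 57.0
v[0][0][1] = -78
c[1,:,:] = [[-33.0, -12.0], [-75.0, 57.0]]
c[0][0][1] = 24.0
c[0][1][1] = -73.0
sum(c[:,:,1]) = -4.0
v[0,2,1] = 63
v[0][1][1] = 70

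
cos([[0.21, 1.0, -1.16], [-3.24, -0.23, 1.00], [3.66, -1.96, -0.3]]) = [[8.73, -2.50, -0.95], [-3.31, 6.43, -3.51], [-6.84, -4.53, 7.45]]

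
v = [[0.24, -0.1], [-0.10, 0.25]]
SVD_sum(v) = [[0.16,  -0.17],  [-0.17,  0.18]] + [[0.08, 0.07], [0.07, 0.07]]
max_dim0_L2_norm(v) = 0.27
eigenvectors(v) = [[-0.72,0.69], [-0.69,-0.72]]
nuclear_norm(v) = 0.49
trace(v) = 0.49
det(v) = 0.05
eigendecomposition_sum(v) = [[0.08, 0.07],[0.07, 0.07]] + [[0.16, -0.17], [-0.17, 0.18]]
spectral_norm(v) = 0.35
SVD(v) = [[-0.69, 0.72], [0.72, 0.69]] @ diag([0.3451249219725039, 0.14487507802749605]) @ [[-0.69, 0.72], [0.72, 0.69]]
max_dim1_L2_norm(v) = 0.27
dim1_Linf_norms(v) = [0.24, 0.25]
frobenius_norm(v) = 0.37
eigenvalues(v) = [0.14, 0.35]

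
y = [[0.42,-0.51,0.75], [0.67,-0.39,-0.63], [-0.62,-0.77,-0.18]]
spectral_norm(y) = 1.01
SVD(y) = [[-0.39, -0.61, 0.69], [-0.33, -0.60, -0.73], [0.86, -0.51, 0.03]] @ diag([1.005768464973557, 1.0022068046273065, 0.9952945873576621]) @ [[-0.91,-0.33,-0.24],[-0.35,0.94,0.01],[-0.22,-0.09,0.97]]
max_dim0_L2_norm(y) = 1.0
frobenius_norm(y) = 1.73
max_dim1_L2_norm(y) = 1.0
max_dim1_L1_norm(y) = 1.69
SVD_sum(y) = [[0.36,0.13,0.09], [0.30,0.11,0.08], [-0.79,-0.29,-0.21]] + [[0.21, -0.58, -0.01], [0.21, -0.57, -0.01], [0.18, -0.48, -0.01]] + [[-0.15, -0.06, 0.66], [0.16, 0.07, -0.7], [-0.01, -0.00, 0.03]]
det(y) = -1.00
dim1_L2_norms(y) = [1.0, 1.0, 1.0]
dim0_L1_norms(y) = [1.71, 1.67, 1.56]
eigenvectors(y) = [[-0.70+0.00j, -0.70-0.00j, -0.07+0.00j], [-0.04+0.46j, -0.04-0.46j, (0.75+0j)], [-0.03-0.54j, -0.03+0.54j, (0.65+0j)]]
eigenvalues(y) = [(0.43+0.91j), (0.43-0.91j), (-1+0j)]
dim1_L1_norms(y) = [1.68, 1.69, 1.57]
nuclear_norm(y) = 3.00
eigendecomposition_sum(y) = [[(0.21+0.45j), -0.28+0.16j, 0.35-0.14j],  [(0.31-0.11j), (0.09+0.19j), -0.07-0.24j],  [-0.33+0.18j, -0.14-0.21j, 0.12+0.26j]] + [[0.21-0.45j, -0.28-0.16j, (0.35+0.14j)], [0.31+0.11j, (0.09-0.19j), (-0.07+0.24j)], [-0.33-0.18j, (-0.14+0.21j), (0.12-0.26j)]] + [[(-0.01+0j), (0.06-0j), (0.05-0j)],[0.06-0.00j, -0.57+0.00j, -0.49+0.00j],[0.05-0.00j, (-0.49+0j), (-0.42+0j)]]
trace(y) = -0.15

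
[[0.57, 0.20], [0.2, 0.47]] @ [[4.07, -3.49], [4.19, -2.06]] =[[3.16, -2.40], [2.78, -1.67]]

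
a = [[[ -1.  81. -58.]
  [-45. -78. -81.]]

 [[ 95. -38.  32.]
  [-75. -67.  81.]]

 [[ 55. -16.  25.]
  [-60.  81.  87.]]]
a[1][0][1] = -38.0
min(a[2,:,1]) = -16.0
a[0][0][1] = 81.0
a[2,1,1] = 81.0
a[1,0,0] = 95.0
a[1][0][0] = 95.0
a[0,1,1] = -78.0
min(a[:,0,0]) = -1.0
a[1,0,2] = 32.0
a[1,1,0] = -75.0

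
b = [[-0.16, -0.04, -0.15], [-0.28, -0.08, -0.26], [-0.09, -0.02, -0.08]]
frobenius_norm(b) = 0.47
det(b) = 0.00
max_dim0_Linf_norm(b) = 0.28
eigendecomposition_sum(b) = [[-0.16, -0.04, -0.15], [-0.29, -0.07, -0.27], [-0.09, -0.02, -0.08]] + [[0.0, -0.0, -0.00], [0.00, -0.0, -0.00], [-0.0, 0.00, 0.00]] + [[-0.0, 0.00, -0.00],[0.01, -0.01, 0.01],[-0.0, 0.00, -0.0]]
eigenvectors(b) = [[0.47, 0.66, 0.06], [0.85, 0.1, -0.98], [0.25, -0.74, 0.20]]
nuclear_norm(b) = 0.47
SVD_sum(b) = [[-0.16, -0.04, -0.15], [-0.28, -0.08, -0.26], [-0.09, -0.02, -0.08]] + [[-0.0, 0.00, -0.00], [0.0, -0.00, 0.0], [-0.00, 0.00, -0.00]] + [[0.0, 0.00, -0.00], [-0.0, -0.0, 0.00], [-0.00, -0.00, 0.0]]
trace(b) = -0.32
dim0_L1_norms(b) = [0.53, 0.14, 0.49]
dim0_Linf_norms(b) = [0.28, 0.08, 0.26]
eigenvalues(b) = [-0.31, 0.0, -0.01]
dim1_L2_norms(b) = [0.22, 0.39, 0.12]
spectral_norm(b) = 0.47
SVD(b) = [[-0.48, 0.54, -0.69], [-0.84, -0.52, 0.18], [-0.26, 0.67, 0.70]] @ diag([0.46577831270059566, 0.006620679617278256, 0.0025942280531117347]) @ [[0.72, 0.2, 0.67], [-0.26, 0.96, -0.0], [-0.64, -0.17, 0.75]]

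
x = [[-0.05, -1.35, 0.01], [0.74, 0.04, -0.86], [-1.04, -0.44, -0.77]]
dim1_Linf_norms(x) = [1.35, 0.86, 1.04]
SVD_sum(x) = [[-0.60, -0.86, -0.3], [0.11, 0.16, 0.06], [-0.62, -0.89, -0.31]] + [[0.2, -0.07, -0.2], [0.75, -0.26, -0.75], [-0.05, 0.02, 0.05]] + [[0.35, -0.42, 0.5], [-0.12, 0.14, -0.17], [-0.36, 0.43, -0.52]]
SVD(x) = [[-0.69, -0.25, -0.68], [0.13, -0.96, 0.23], [-0.71, 0.07, 0.70]] @ diag([1.5830536805946815, 1.1276582279652967, 1.0974187738770462]) @ [[0.55, 0.79, 0.27], [-0.69, 0.24, 0.69], [-0.47, 0.56, -0.68]]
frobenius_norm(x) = 2.23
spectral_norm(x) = 1.58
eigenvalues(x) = [(0.29+1.16j), (0.29-1.16j), (-1.36+0j)]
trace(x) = -0.78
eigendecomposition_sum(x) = [[0.05+0.54j, (-0.54+0.02j), 0.20-0.22j], [0.45-0.18j, (0.15+0.46j), (-0.24-0.11j)], [-0.33-0.09j, (0.11-0.33j), 0.09+0.17j]] + [[(0.05-0.54j), -0.54-0.02j, (0.2+0.22j)], [(0.45+0.18j), (0.15-0.46j), (-0.24+0.11j)], [-0.33+0.09j, (0.11+0.33j), 0.09-0.17j]] + [[-0.15+0.00j, (-0.27-0j), -0.38-0.00j], [(-0.15+0j), -0.26-0.00j, (-0.38-0j)], [-0.38+0.00j, (-0.66-0j), -0.95-0.00j]]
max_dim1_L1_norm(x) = 2.25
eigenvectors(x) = [[(0.67+0j),(0.67-0j),0.35+0.00j], [(-0.17-0.58j),(-0.17+0.58j),(0.35+0j)], [-0.15+0.40j,(-0.15-0.4j),(0.87+0j)]]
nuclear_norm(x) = 3.81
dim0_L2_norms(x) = [1.28, 1.42, 1.15]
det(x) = -1.96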